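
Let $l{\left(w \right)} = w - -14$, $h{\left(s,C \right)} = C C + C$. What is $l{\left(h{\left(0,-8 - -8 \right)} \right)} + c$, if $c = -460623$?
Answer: $-460609$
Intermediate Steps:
$h{\left(s,C \right)} = C + C^{2}$ ($h{\left(s,C \right)} = C^{2} + C = C + C^{2}$)
$l{\left(w \right)} = 14 + w$ ($l{\left(w \right)} = w + 14 = 14 + w$)
$l{\left(h{\left(0,-8 - -8 \right)} \right)} + c = \left(14 + \left(-8 - -8\right) \left(1 - 0\right)\right) - 460623 = \left(14 + \left(-8 + 8\right) \left(1 + \left(-8 + 8\right)\right)\right) - 460623 = \left(14 + 0 \left(1 + 0\right)\right) - 460623 = \left(14 + 0 \cdot 1\right) - 460623 = \left(14 + 0\right) - 460623 = 14 - 460623 = -460609$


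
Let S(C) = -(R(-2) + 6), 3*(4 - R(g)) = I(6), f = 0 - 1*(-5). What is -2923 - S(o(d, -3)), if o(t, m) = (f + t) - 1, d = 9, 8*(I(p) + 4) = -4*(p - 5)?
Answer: -5823/2 ≈ -2911.5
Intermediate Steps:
I(p) = -3/2 - p/2 (I(p) = -4 + (-4*(p - 5))/8 = -4 + (-4*(-5 + p))/8 = -4 + (20 - 4*p)/8 = -4 + (5/2 - p/2) = -3/2 - p/2)
f = 5 (f = 0 + 5 = 5)
R(g) = 11/2 (R(g) = 4 - (-3/2 - 1/2*6)/3 = 4 - (-3/2 - 3)/3 = 4 - 1/3*(-9/2) = 4 + 3/2 = 11/2)
o(t, m) = 4 + t (o(t, m) = (5 + t) - 1 = 4 + t)
S(C) = -23/2 (S(C) = -(11/2 + 6) = -1*23/2 = -23/2)
-2923 - S(o(d, -3)) = -2923 - 1*(-23/2) = -2923 + 23/2 = -5823/2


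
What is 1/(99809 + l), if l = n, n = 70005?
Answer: 1/169814 ≈ 5.8888e-6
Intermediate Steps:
l = 70005
1/(99809 + l) = 1/(99809 + 70005) = 1/169814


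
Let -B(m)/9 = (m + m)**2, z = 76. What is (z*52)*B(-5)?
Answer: -3556800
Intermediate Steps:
B(m) = -36*m**2 (B(m) = -9*(m + m)**2 = -9*4*m**2 = -36*m**2)
(z*52)*B(-5) = (76*52)*(-36*(-5)**2) = 3952*(-36*25) = 3952*(-900) = -3556800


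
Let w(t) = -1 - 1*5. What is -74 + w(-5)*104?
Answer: -698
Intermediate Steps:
w(t) = -6 (w(t) = -1 - 5 = -6)
-74 + w(-5)*104 = -74 - 6*104 = -74 - 624 = -698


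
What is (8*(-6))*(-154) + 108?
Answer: 7500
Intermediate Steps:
(8*(-6))*(-154) + 108 = -48*(-154) + 108 = 7392 + 108 = 7500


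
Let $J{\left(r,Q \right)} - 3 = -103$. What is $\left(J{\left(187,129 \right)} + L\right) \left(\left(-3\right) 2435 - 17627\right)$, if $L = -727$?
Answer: $20618764$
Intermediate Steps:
$J{\left(r,Q \right)} = -100$ ($J{\left(r,Q \right)} = 3 - 103 = -100$)
$\left(J{\left(187,129 \right)} + L\right) \left(\left(-3\right) 2435 - 17627\right) = \left(-100 - 727\right) \left(\left(-3\right) 2435 - 17627\right) = - 827 \left(-7305 - 17627\right) = \left(-827\right) \left(-24932\right) = 20618764$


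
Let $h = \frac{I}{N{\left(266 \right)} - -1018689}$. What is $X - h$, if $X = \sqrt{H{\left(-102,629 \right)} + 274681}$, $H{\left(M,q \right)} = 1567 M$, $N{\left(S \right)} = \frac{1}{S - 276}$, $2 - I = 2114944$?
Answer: $\frac{21149420}{10186889} + \sqrt{114847} \approx 340.97$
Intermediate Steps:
$I = -2114942$ ($I = 2 - 2114944 = -2114942$)
$N{\left(S \right)} = \frac{1}{-276 + S}$
$X = \sqrt{114847}$ ($X = \sqrt{1567 \left(-102\right) + 274681} = \sqrt{-159834 + 274681} = \sqrt{114847} \approx 338.89$)
$h = - \frac{21149420}{10186889}$ ($h = - \frac{2114942}{\frac{1}{-276 + 266} - -1018689} = - \frac{2114942}{\frac{1}{-10} + 1018689} = - \frac{2114942}{- \frac{1}{10} + 1018689} = - \frac{2114942}{\frac{10186889}{10}} = \left(-2114942\right) \frac{10}{10186889} = - \frac{21149420}{10186889} \approx -2.0761$)
$X - h = \sqrt{114847} - - \frac{21149420}{10186889} = \sqrt{114847} + \frac{21149420}{10186889} = \frac{21149420}{10186889} + \sqrt{114847}$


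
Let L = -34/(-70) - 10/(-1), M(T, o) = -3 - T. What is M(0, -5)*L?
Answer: -1101/35 ≈ -31.457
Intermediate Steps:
L = 367/35 (L = -34*(-1/70) - 10*(-1) = 17/35 + 10 = 367/35 ≈ 10.486)
M(0, -5)*L = (-3 - 1*0)*(367/35) = (-3 + 0)*(367/35) = -3*367/35 = -1101/35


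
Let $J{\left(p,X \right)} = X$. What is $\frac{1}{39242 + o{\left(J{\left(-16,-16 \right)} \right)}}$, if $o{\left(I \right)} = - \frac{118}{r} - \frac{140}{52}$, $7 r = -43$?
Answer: $\frac{559}{21945511} \approx 2.5472 \cdot 10^{-5}$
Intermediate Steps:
$r = - \frac{43}{7}$ ($r = \frac{1}{7} \left(-43\right) = - \frac{43}{7} \approx -6.1429$)
$o{\left(I \right)} = \frac{9233}{559}$ ($o{\left(I \right)} = - \frac{118}{- \frac{43}{7}} - \frac{140}{52} = \left(-118\right) \left(- \frac{7}{43}\right) - \frac{35}{13} = \frac{826}{43} - \frac{35}{13} = \frac{9233}{559}$)
$\frac{1}{39242 + o{\left(J{\left(-16,-16 \right)} \right)}} = \frac{1}{39242 + \frac{9233}{559}} = \frac{1}{\frac{21945511}{559}} = \frac{559}{21945511}$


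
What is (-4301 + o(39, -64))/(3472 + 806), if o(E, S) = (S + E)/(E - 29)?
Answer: -2869/2852 ≈ -1.0060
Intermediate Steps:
o(E, S) = (E + S)/(-29 + E)
(-4301 + o(39, -64))/(3472 + 806) = (-4301 + (39 - 64)/(-29 + 39))/(3472 + 806) = (-4301 - 25/10)/4278 = (-4301 + (1/10)*(-25))*(1/4278) = (-4301 - 5/2)*(1/4278) = -8607/2*1/4278 = -2869/2852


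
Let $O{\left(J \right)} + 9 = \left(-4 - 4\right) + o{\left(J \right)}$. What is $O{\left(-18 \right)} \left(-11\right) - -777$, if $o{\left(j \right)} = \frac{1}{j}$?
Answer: $\frac{17363}{18} \approx 964.61$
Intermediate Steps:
$O{\left(J \right)} = -17 + \frac{1}{J}$ ($O{\left(J \right)} = -9 + \left(\left(-4 - 4\right) + \frac{1}{J}\right) = -9 - \left(8 - \frac{1}{J}\right) = -17 + \frac{1}{J}$)
$O{\left(-18 \right)} \left(-11\right) - -777 = \left(-17 + \frac{1}{-18}\right) \left(-11\right) - -777 = \left(-17 - \frac{1}{18}\right) \left(-11\right) + 777 = \left(- \frac{307}{18}\right) \left(-11\right) + 777 = \frac{3377}{18} + 777 = \frac{17363}{18}$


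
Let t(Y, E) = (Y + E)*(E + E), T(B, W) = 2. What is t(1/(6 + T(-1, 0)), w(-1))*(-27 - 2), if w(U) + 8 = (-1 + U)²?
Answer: -899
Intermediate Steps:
w(U) = -8 + (-1 + U)²
t(Y, E) = 2*E*(E + Y) (t(Y, E) = (E + Y)*(2*E) = 2*E*(E + Y))
t(1/(6 + T(-1, 0)), w(-1))*(-27 - 2) = (2*(-8 + (-1 - 1)²)*((-8 + (-1 - 1)²) + 1/(6 + 2)))*(-27 - 2) = (2*(-8 + (-2)²)*((-8 + (-2)²) + 1/8))*(-29) = (2*(-8 + 4)*((-8 + 4) + ⅛))*(-29) = (2*(-4)*(-4 + ⅛))*(-29) = (2*(-4)*(-31/8))*(-29) = 31*(-29) = -899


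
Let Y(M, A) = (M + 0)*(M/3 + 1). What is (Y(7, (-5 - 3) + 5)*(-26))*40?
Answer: -72800/3 ≈ -24267.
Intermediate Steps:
Y(M, A) = M*(1 + M/3) (Y(M, A) = M*(M*(⅓) + 1) = M*(M/3 + 1) = M*(1 + M/3))
(Y(7, (-5 - 3) + 5)*(-26))*40 = (((⅓)*7*(3 + 7))*(-26))*40 = (((⅓)*7*10)*(-26))*40 = ((70/3)*(-26))*40 = -1820/3*40 = -72800/3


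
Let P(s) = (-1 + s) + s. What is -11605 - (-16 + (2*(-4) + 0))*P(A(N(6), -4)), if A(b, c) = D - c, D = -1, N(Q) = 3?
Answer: -11485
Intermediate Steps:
A(b, c) = -1 - c
P(s) = -1 + 2*s
-11605 - (-16 + (2*(-4) + 0))*P(A(N(6), -4)) = -11605 - (-16 + (2*(-4) + 0))*(-1 + 2*(-1 - 1*(-4))) = -11605 - (-16 + (-8 + 0))*(-1 + 2*(-1 + 4)) = -11605 - (-16 - 8)*(-1 + 2*3) = -11605 - (-24)*(-1 + 6) = -11605 - (-24)*5 = -11605 - 1*(-120) = -11605 + 120 = -11485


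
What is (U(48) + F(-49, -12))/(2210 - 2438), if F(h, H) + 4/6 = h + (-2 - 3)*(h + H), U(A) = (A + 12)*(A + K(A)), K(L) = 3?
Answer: -4973/342 ≈ -14.541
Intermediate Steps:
U(A) = (3 + A)*(12 + A) (U(A) = (A + 12)*(A + 3) = (12 + A)*(3 + A) = (3 + A)*(12 + A))
F(h, H) = -⅔ - 5*H - 4*h (F(h, H) = -⅔ + (h + (-2 - 3)*(h + H)) = -⅔ + (h - 5*(H + h)) = -⅔ + (h + (-5*H - 5*h)) = -⅔ + (-5*H - 4*h) = -⅔ - 5*H - 4*h)
(U(48) + F(-49, -12))/(2210 - 2438) = ((36 + 48² + 15*48) + (-⅔ - 5*(-12) - 4*(-49)))/(2210 - 2438) = ((36 + 2304 + 720) + (-⅔ + 60 + 196))/(-228) = (3060 + 766/3)*(-1/228) = (9946/3)*(-1/228) = -4973/342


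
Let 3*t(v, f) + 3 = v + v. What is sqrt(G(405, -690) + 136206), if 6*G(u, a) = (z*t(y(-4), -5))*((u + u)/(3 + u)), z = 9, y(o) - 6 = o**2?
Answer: 3*sqrt(70000526)/68 ≈ 369.12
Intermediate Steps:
y(o) = 6 + o**2
t(v, f) = -1 + 2*v/3 (t(v, f) = -1 + (v + v)/3 = -1 + (2*v)/3 = -1 + 2*v/3)
G(u, a) = 41*u/(3 + u) (G(u, a) = ((9*(-1 + 2*(6 + (-4)**2)/3))*((u + u)/(3 + u)))/6 = ((9*(-1 + 2*(6 + 16)/3))*((2*u)/(3 + u)))/6 = ((9*(-1 + (2/3)*22))*(2*u/(3 + u)))/6 = ((9*(-1 + 44/3))*(2*u/(3 + u)))/6 = ((9*(41/3))*(2*u/(3 + u)))/6 = (123*(2*u/(3 + u)))/6 = (246*u/(3 + u))/6 = 41*u/(3 + u))
sqrt(G(405, -690) + 136206) = sqrt(41*405/(3 + 405) + 136206) = sqrt(41*405/408 + 136206) = sqrt(41*405*(1/408) + 136206) = sqrt(5535/136 + 136206) = sqrt(18529551/136) = 3*sqrt(70000526)/68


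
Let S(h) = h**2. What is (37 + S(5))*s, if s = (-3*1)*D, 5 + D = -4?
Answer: 1674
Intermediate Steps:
D = -9 (D = -5 - 4 = -9)
s = 27 (s = -3*1*(-9) = -3*(-9) = 27)
(37 + S(5))*s = (37 + 5**2)*27 = (37 + 25)*27 = 62*27 = 1674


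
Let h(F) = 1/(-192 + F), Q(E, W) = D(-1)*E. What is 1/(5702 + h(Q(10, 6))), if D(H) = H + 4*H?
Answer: 242/1379883 ≈ 0.00017538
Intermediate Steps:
D(H) = 5*H
Q(E, W) = -5*E (Q(E, W) = (5*(-1))*E = -5*E)
1/(5702 + h(Q(10, 6))) = 1/(5702 + 1/(-192 - 5*10)) = 1/(5702 + 1/(-192 - 50)) = 1/(5702 + 1/(-242)) = 1/(5702 - 1/242) = 1/(1379883/242) = 242/1379883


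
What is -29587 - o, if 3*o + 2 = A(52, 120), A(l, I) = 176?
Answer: -29645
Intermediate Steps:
o = 58 (o = -2/3 + (1/3)*176 = -2/3 + 176/3 = 58)
-29587 - o = -29587 - 1*58 = -29587 - 58 = -29645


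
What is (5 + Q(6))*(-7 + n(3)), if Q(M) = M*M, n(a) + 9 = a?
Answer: -533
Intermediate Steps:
n(a) = -9 + a
Q(M) = M²
(5 + Q(6))*(-7 + n(3)) = (5 + 6²)*(-7 + (-9 + 3)) = (5 + 36)*(-7 - 6) = 41*(-13) = -533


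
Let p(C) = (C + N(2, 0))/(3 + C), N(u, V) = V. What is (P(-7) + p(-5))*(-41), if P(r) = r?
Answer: 369/2 ≈ 184.50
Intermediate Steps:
p(C) = C/(3 + C) (p(C) = (C + 0)/(3 + C) = C/(3 + C))
(P(-7) + p(-5))*(-41) = (-7 - 5/(3 - 5))*(-41) = (-7 - 5/(-2))*(-41) = (-7 - 5*(-½))*(-41) = (-7 + 5/2)*(-41) = -9/2*(-41) = 369/2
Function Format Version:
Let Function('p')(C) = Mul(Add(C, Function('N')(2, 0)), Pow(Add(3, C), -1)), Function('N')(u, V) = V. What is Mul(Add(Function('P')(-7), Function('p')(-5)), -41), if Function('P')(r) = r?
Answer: Rational(369, 2) ≈ 184.50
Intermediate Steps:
Function('p')(C) = Mul(C, Pow(Add(3, C), -1)) (Function('p')(C) = Mul(Add(C, 0), Pow(Add(3, C), -1)) = Mul(C, Pow(Add(3, C), -1)))
Mul(Add(Function('P')(-7), Function('p')(-5)), -41) = Mul(Add(-7, Mul(-5, Pow(Add(3, -5), -1))), -41) = Mul(Add(-7, Mul(-5, Pow(-2, -1))), -41) = Mul(Add(-7, Mul(-5, Rational(-1, 2))), -41) = Mul(Add(-7, Rational(5, 2)), -41) = Mul(Rational(-9, 2), -41) = Rational(369, 2)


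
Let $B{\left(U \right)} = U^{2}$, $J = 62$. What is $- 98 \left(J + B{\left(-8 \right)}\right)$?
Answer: $-12348$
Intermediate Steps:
$- 98 \left(J + B{\left(-8 \right)}\right) = - 98 \left(62 + \left(-8\right)^{2}\right) = - 98 \left(62 + 64\right) = \left(-98\right) 126 = -12348$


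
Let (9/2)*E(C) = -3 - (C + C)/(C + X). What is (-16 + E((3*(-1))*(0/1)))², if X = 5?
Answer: 2500/9 ≈ 277.78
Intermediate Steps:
E(C) = -⅔ - 4*C/(9*(5 + C)) (E(C) = 2*(-3 - (C + C)/(C + 5))/9 = 2*(-3 - 2*C/(5 + C))/9 = -⅔ - 4*C/(9*(5 + C)))
(-16 + E((3*(-1))*(0/1)))² = (-16 + 10*(-3 - 3*(-1)*0/1)/(9*(5 + (3*(-1))*(0/1))))² = (-16 + 10*(-3 - (-3)*0*1)/(9*(5 - 0)))² = (-16 + 10*(-3 - (-3)*0)/(9*(5 - 3*0)))² = (-16 + 10*(-3 - 1*0)/(9*(5 + 0)))² = (-16 + (10/9)*(-3 + 0)/5)² = (-16 + (10/9)*(⅕)*(-3))² = (-16 - ⅔)² = (-50/3)² = 2500/9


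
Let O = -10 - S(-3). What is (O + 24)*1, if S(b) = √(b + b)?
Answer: 14 - I*√6 ≈ 14.0 - 2.4495*I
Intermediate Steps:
S(b) = √2*√b (S(b) = √(2*b) = √2*√b)
O = -10 - I*√6 (O = -10 - √2*√(-3) = -10 - √2*I*√3 = -10 - I*√6 ≈ -10.0 - 2.4495*I)
(O + 24)*1 = ((-10 - I*√6) + 24)*1 = (14 - I*√6)*1 = 14 - I*√6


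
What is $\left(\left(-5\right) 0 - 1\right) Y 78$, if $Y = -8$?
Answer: $624$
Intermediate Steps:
$\left(\left(-5\right) 0 - 1\right) Y 78 = \left(\left(-5\right) 0 - 1\right) \left(-8\right) 78 = \left(0 - 1\right) \left(-8\right) 78 = \left(-1\right) \left(-8\right) 78 = 8 \cdot 78 = 624$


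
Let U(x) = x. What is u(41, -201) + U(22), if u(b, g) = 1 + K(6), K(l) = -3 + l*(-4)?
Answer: -4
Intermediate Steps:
K(l) = -3 - 4*l
u(b, g) = -26 (u(b, g) = 1 + (-3 - 4*6) = 1 + (-3 - 24) = 1 - 27 = -26)
u(41, -201) + U(22) = -26 + 22 = -4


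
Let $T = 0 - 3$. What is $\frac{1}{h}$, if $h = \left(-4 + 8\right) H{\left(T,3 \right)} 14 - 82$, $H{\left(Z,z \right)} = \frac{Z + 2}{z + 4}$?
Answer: $- \frac{1}{90} \approx -0.011111$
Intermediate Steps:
$T = -3$ ($T = 0 - 3 = -3$)
$H{\left(Z,z \right)} = \frac{2 + Z}{4 + z}$
$h = -90$ ($h = \left(-4 + 8\right) \frac{2 - 3}{4 + 3} \cdot 14 - 82 = 4 \cdot \frac{1}{7} \left(-1\right) 14 - 82 = 4 \left(- \frac{1}{7}\right) 14 - 82 = \left(- \frac{4}{7}\right) 14 - 82 = -8 - 82 = -90$)
$\frac{1}{h} = \frac{1}{-90} = - \frac{1}{90}$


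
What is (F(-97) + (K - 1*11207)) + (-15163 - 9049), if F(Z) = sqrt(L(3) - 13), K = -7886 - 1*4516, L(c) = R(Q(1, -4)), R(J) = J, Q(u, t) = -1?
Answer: -47821 + I*sqrt(14) ≈ -47821.0 + 3.7417*I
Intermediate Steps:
L(c) = -1
K = -12402 (K = -7886 - 4516 = -12402)
F(Z) = I*sqrt(14) (F(Z) = sqrt(-1 - 13) = sqrt(-14) = I*sqrt(14))
(F(-97) + (K - 1*11207)) + (-15163 - 9049) = (I*sqrt(14) + (-12402 - 1*11207)) + (-15163 - 9049) = (I*sqrt(14) + (-12402 - 11207)) - 24212 = (I*sqrt(14) - 23609) - 24212 = (-23609 + I*sqrt(14)) - 24212 = -47821 + I*sqrt(14)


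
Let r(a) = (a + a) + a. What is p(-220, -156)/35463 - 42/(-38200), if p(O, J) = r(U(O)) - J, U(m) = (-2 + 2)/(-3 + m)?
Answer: 1241441/225781100 ≈ 0.0054984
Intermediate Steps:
U(m) = 0 (U(m) = 0/(-3 + m) = 0)
r(a) = 3*a (r(a) = 2*a + a = 3*a)
p(O, J) = -J (p(O, J) = 3*0 - J = 0 - J = -J)
p(-220, -156)/35463 - 42/(-38200) = -1*(-156)/35463 - 42/(-38200) = 156*(1/35463) - 42*(-1/38200) = 52/11821 + 21/19100 = 1241441/225781100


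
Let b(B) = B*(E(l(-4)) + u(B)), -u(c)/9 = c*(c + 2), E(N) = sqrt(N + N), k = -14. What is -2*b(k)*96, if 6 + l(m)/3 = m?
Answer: -4064256 + 5376*I*sqrt(15) ≈ -4.0643e+6 + 20821.0*I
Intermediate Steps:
l(m) = -18 + 3*m
E(N) = sqrt(2)*sqrt(N) (E(N) = sqrt(2*N) = sqrt(2)*sqrt(N))
u(c) = -9*c*(2 + c) (u(c) = -9*c*(c + 2) = -9*c*(2 + c))
b(B) = B*(-9*B*(2 + B) + 2*I*sqrt(15)) (b(B) = B*(sqrt(2)*sqrt(-18 + 3*(-4)) - 9*B*(2 + B)) = B*(sqrt(2)*sqrt(-18 - 12) - 9*B*(2 + B)) = B*(sqrt(2)*sqrt(-30) - 9*B*(2 + B)) = B*(sqrt(2)*(I*sqrt(30)) - 9*B*(2 + B)) = B*(2*I*sqrt(15) - 9*B*(2 + B)) = B*(-9*B*(2 + B) + 2*I*sqrt(15)))
-2*b(k)*96 = -(-2)*(-14)*(-2*I*sqrt(15) + 9*(-14)*(2 - 14))*96 = -(-2)*(-14)*(-2*I*sqrt(15) + 9*(-14)*(-12))*96 = -(-2)*(-14)*(-2*I*sqrt(15) + 1512)*96 = -(-2)*(-14)*(1512 - 2*I*sqrt(15))*96 = -2*(21168 - 28*I*sqrt(15))*96 = (-42336 + 56*I*sqrt(15))*96 = -4064256 + 5376*I*sqrt(15)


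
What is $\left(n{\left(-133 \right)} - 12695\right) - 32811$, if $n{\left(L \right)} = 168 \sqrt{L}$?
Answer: $-45506 + 168 i \sqrt{133} \approx -45506.0 + 1937.5 i$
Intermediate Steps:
$\left(n{\left(-133 \right)} - 12695\right) - 32811 = \left(168 \sqrt{-133} - 12695\right) - 32811 = \left(168 i \sqrt{133} - 12695\right) - 32811 = \left(-12695 + 168 i \sqrt{133}\right) - 32811 = -45506 + 168 i \sqrt{133}$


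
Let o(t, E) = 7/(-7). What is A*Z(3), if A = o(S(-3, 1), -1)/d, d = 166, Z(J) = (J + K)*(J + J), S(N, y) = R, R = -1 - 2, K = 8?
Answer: -33/83 ≈ -0.39759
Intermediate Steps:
R = -3
S(N, y) = -3
o(t, E) = -1 (o(t, E) = 7*(-1/7) = -1)
Z(J) = 2*J*(8 + J) (Z(J) = (J + 8)*(J + J) = (8 + J)*(2*J) = 2*J*(8 + J))
A = -1/166 ≈ -0.0060241
A*Z(3) = -3*(8 + 3)/83 = -3*11/83 = -1/166*66 = -33/83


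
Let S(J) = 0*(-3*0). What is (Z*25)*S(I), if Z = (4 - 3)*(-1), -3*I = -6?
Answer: 0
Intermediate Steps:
I = 2 (I = -⅓*(-6) = 2)
S(J) = 0 (S(J) = 0*0 = 0)
Z = -1 (Z = 1*(-1) = -1)
(Z*25)*S(I) = -1*25*0 = -25*0 = 0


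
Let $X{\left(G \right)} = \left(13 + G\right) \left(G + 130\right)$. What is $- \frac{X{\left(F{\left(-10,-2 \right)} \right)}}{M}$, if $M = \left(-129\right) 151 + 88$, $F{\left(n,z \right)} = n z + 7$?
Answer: $\frac{6280}{19391} \approx 0.32386$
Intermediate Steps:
$F{\left(n,z \right)} = 7 + n z$
$X{\left(G \right)} = \left(13 + G\right) \left(130 + G\right)$
$M = -19391$ ($M = -19479 + 88 = -19391$)
$- \frac{X{\left(F{\left(-10,-2 \right)} \right)}}{M} = - \frac{1690 + \left(7 - -20\right)^{2} + 143 \left(7 - -20\right)}{-19391} = - \frac{\left(1690 + \left(7 + 20\right)^{2} + 143 \left(7 + 20\right)\right) \left(-1\right)}{19391} = - \frac{\left(1690 + 27^{2} + 143 \cdot 27\right) \left(-1\right)}{19391} = - \frac{\left(1690 + 729 + 3861\right) \left(-1\right)}{19391} = - \frac{6280 \left(-1\right)}{19391} = \left(-1\right) \left(- \frac{6280}{19391}\right) = \frac{6280}{19391}$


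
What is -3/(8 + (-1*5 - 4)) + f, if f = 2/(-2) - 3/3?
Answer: 1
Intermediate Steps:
f = -2 (f = 2*(-1/2) - 3*1/3 = -1 - 1 = -2)
-3/(8 + (-1*5 - 4)) + f = -3/(8 + (-1*5 - 4)) - 2 = -3/(8 + (-5 - 4)) - 2 = -3/(8 - 9) - 2 = -3/(-1) - 2 = -3*(-1) - 2 = 3 - 2 = 1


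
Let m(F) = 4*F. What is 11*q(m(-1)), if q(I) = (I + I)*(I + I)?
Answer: 704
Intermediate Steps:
q(I) = 4*I² (q(I) = (2*I)*(2*I) = 4*I²)
11*q(m(-1)) = 11*(4*(4*(-1))²) = 11*(4*(-4)²) = 11*(4*16) = 11*64 = 704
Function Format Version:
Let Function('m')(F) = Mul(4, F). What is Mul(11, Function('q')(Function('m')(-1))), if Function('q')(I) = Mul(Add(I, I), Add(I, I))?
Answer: 704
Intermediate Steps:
Function('q')(I) = Mul(4, Pow(I, 2)) (Function('q')(I) = Mul(Mul(2, I), Mul(2, I)) = Mul(4, Pow(I, 2)))
Mul(11, Function('q')(Function('m')(-1))) = Mul(11, Mul(4, Pow(Mul(4, -1), 2))) = Mul(11, Mul(4, Pow(-4, 2))) = Mul(11, Mul(4, 16)) = Mul(11, 64) = 704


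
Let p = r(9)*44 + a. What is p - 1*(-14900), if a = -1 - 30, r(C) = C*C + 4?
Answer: 18609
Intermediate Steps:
r(C) = 4 + C² (r(C) = C² + 4 = 4 + C²)
a = -31
p = 3709 (p = (4 + 9²)*44 - 31 = (4 + 81)*44 - 31 = 85*44 - 31 = 3740 - 31 = 3709)
p - 1*(-14900) = 3709 - 1*(-14900) = 3709 + 14900 = 18609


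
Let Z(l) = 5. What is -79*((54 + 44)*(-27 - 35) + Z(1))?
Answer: 479609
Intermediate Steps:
-79*((54 + 44)*(-27 - 35) + Z(1)) = -79*((54 + 44)*(-27 - 35) + 5) = -79*(98*(-62) + 5) = -79*(-6076 + 5) = -79*(-6071) = 479609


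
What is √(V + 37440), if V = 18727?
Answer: √56167 ≈ 237.00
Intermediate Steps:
√(V + 37440) = √(18727 + 37440) = √56167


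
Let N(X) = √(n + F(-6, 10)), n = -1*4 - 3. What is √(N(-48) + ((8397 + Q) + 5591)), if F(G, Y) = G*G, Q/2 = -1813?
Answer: √(10362 + √29) ≈ 101.82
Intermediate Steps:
Q = -3626 (Q = 2*(-1813) = -3626)
n = -7 (n = -4 - 3 = -7)
F(G, Y) = G²
N(X) = √29 (N(X) = √(-7 + (-6)²) = √(-7 + 36) = √29)
√(N(-48) + ((8397 + Q) + 5591)) = √(√29 + ((8397 - 3626) + 5591)) = √(√29 + (4771 + 5591)) = √(√29 + 10362) = √(10362 + √29)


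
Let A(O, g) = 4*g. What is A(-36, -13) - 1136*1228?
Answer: -1395060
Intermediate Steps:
A(-36, -13) - 1136*1228 = 4*(-13) - 1136*1228 = -52 - 1395008 = -1395060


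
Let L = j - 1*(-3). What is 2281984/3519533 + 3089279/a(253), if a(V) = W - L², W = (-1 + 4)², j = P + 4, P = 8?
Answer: -10872326478163/760219128 ≈ -14302.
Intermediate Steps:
j = 12 (j = 8 + 4 = 12)
L = 15 (L = 12 - 1*(-3) = 12 + 3 = 15)
W = 9 (W = 3² = 9)
a(V) = -216 (a(V) = 9 - 1*15² = 9 - 1*225 = 9 - 225 = -216)
2281984/3519533 + 3089279/a(253) = 2281984/3519533 + 3089279/(-216) = 2281984*(1/3519533) + 3089279*(-1/216) = 2281984/3519533 - 3089279/216 = -10872326478163/760219128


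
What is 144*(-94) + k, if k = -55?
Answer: -13591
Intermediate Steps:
144*(-94) + k = 144*(-94) - 55 = -13536 - 55 = -13591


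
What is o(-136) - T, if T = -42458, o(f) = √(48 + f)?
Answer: 42458 + 2*I*√22 ≈ 42458.0 + 9.3808*I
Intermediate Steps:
o(-136) - T = √(48 - 136) - 1*(-42458) = √(-88) + 42458 = 2*I*√22 + 42458 = 42458 + 2*I*√22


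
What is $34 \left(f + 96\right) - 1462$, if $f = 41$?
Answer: $3196$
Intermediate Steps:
$34 \left(f + 96\right) - 1462 = 34 \left(41 + 96\right) - 1462 = 34 \cdot 137 - 1462 = 4658 - 1462 = 3196$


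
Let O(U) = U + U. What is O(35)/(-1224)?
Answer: -35/612 ≈ -0.057190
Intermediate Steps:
O(U) = 2*U
O(35)/(-1224) = (2*35)/(-1224) = 70*(-1/1224) = -35/612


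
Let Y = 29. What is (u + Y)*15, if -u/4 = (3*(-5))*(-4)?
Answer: -3165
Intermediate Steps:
u = -240 (u = -4*3*(-5)*(-4) = -(-60)*(-4) = -4*60 = -240)
(u + Y)*15 = (-240 + 29)*15 = -211*15 = -3165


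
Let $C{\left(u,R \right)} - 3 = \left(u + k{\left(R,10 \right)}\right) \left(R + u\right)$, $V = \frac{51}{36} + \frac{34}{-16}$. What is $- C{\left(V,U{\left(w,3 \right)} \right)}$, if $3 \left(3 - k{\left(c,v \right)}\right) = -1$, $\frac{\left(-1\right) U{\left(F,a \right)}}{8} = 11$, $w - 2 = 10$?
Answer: $\frac{14711}{64} \approx 229.86$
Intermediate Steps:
$w = 12$ ($w = 2 + 10 = 12$)
$U{\left(F,a \right)} = -88$ ($U{\left(F,a \right)} = \left(-8\right) 11 = -88$)
$k{\left(c,v \right)} = \frac{10}{3}$ ($k{\left(c,v \right)} = 3 - - \frac{1}{3} = 3 + \frac{1}{3} = \frac{10}{3}$)
$V = - \frac{17}{24}$ ($V = 51 \cdot \frac{1}{36} + 34 \left(- \frac{1}{16}\right) = \frac{17}{12} - \frac{17}{8} = - \frac{17}{24} \approx -0.70833$)
$C{\left(u,R \right)} = 3 + \left(\frac{10}{3} + u\right) \left(R + u\right)$ ($C{\left(u,R \right)} = 3 + \left(u + \frac{10}{3}\right) \left(R + u\right) = 3 + \left(\frac{10}{3} + u\right) \left(R + u\right)$)
$- C{\left(V,U{\left(w,3 \right)} \right)} = - (3 + \left(- \frac{17}{24}\right)^{2} + \frac{10}{3} \left(-88\right) + \frac{10}{3} \left(- \frac{17}{24}\right) - - \frac{187}{3}) = - (3 + \frac{289}{576} - \frac{880}{3} - \frac{85}{36} + \frac{187}{3}) = \left(-1\right) \left(- \frac{14711}{64}\right) = \frac{14711}{64}$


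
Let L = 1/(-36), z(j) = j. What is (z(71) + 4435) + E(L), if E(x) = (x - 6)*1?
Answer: 161999/36 ≈ 4500.0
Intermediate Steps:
L = -1/36 ≈ -0.027778
E(x) = -6 + x (E(x) = (-6 + x)*1 = -6 + x)
(z(71) + 4435) + E(L) = (71 + 4435) + (-6 - 1/36) = 4506 - 217/36 = 161999/36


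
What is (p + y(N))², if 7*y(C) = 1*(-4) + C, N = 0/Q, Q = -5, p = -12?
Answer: 7744/49 ≈ 158.04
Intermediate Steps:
N = 0 (N = 0/(-5) = 0*(-⅕) = 0)
y(C) = -4/7 + C/7 (y(C) = (1*(-4) + C)/7 = (-4 + C)/7 = -4/7 + C/7)
(p + y(N))² = (-12 + (-4/7 + (⅐)*0))² = (-12 + (-4/7 + 0))² = (-12 - 4/7)² = (-88/7)² = 7744/49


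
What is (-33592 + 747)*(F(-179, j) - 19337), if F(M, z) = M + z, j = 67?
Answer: 638802405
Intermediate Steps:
(-33592 + 747)*(F(-179, j) - 19337) = (-33592 + 747)*((-179 + 67) - 19337) = -32845*(-112 - 19337) = -32845*(-19449) = 638802405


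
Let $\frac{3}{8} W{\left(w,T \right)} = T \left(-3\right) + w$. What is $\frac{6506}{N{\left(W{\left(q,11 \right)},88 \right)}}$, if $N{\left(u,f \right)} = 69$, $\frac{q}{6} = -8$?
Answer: $\frac{6506}{69} \approx 94.29$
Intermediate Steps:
$q = -48$ ($q = 6 \left(-8\right) = -48$)
$W{\left(w,T \right)} = - 8 T + \frac{8 w}{3}$ ($W{\left(w,T \right)} = \frac{8 \left(T \left(-3\right) + w\right)}{3} = \frac{8 \left(- 3 T + w\right)}{3} = \frac{8 \left(w - 3 T\right)}{3} = - 8 T + \frac{8 w}{3}$)
$\frac{6506}{N{\left(W{\left(q,11 \right)},88 \right)}} = \frac{6506}{69}$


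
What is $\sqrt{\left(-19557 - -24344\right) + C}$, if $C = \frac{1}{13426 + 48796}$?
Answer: $\frac{\sqrt{18533240520730}}{62222} \approx 69.188$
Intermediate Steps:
$C = \frac{1}{62222} \approx 1.6071 \cdot 10^{-5}$
$\sqrt{\left(-19557 - -24344\right) + C} = \sqrt{\left(-19557 - -24344\right) + \frac{1}{62222}} = \sqrt{\left(-19557 + 24344\right) + \frac{1}{62222}} = \sqrt{4787 + \frac{1}{62222}} = \sqrt{\frac{297856715}{62222}} = \frac{\sqrt{18533240520730}}{62222}$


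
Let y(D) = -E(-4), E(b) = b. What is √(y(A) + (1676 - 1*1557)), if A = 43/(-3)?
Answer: √123 ≈ 11.091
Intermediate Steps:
A = -43/3 (A = 43*(-⅓) = -43/3 ≈ -14.333)
y(D) = 4 (y(D) = -1*(-4) = 4)
√(y(A) + (1676 - 1*1557)) = √(4 + (1676 - 1*1557)) = √(4 + (1676 - 1557)) = √(4 + 119) = √123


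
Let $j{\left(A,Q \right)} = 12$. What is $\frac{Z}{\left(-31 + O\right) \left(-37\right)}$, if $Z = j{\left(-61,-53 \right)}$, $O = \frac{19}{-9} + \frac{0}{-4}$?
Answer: $\frac{54}{5513} \approx 0.009795$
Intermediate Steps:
$O = - \frac{19}{9}$ ($O = 19 \left(- \frac{1}{9}\right) + 0 \left(- \frac{1}{4}\right) = - \frac{19}{9} + 0 = - \frac{19}{9} \approx -2.1111$)
$Z = 12$
$\frac{Z}{\left(-31 + O\right) \left(-37\right)} = \frac{12}{\left(-31 - \frac{19}{9}\right) \left(-37\right)} = \frac{12}{\left(- \frac{298}{9}\right) \left(-37\right)} = \frac{12}{\frac{11026}{9}} = 12 \cdot \frac{9}{11026} = \frac{54}{5513}$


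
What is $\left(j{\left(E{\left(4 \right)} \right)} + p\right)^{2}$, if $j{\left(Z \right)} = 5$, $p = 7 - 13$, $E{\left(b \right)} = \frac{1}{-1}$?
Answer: $1$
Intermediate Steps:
$E{\left(b \right)} = -1$
$p = -6$ ($p = 7 - 13 = -6$)
$\left(j{\left(E{\left(4 \right)} \right)} + p\right)^{2} = \left(5 - 6\right)^{2} = \left(-1\right)^{2} = 1$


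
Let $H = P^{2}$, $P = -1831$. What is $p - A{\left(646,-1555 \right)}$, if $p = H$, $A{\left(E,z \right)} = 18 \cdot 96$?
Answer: $3350833$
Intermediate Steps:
$A{\left(E,z \right)} = 1728$
$H = 3352561$ ($H = \left(-1831\right)^{2} = 3352561$)
$p = 3352561$
$p - A{\left(646,-1555 \right)} = 3352561 - 1728 = 3350833$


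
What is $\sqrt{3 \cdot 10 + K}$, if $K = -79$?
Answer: $7 i \approx 7.0 i$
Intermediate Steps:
$\sqrt{3 \cdot 10 + K} = \sqrt{3 \cdot 10 - 79} = \sqrt{30 - 79} = \sqrt{-49} = 7 i$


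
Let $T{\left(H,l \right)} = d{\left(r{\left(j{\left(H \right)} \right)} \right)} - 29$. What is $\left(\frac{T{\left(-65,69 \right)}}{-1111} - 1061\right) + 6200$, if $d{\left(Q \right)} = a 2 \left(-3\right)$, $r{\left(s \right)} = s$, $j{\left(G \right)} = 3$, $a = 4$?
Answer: $\frac{5709482}{1111} \approx 5139.0$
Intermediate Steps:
$d{\left(Q \right)} = -24$ ($d{\left(Q \right)} = 4 \cdot 2 \left(-3\right) = 8 \left(-3\right) = -24$)
$T{\left(H,l \right)} = -53$ ($T{\left(H,l \right)} = -24 - 29 = -53$)
$\left(\frac{T{\left(-65,69 \right)}}{-1111} - 1061\right) + 6200 = \left(- \frac{53}{-1111} - 1061\right) + 6200 = \left(\left(-53\right) \left(- \frac{1}{1111}\right) - 1061\right) + 6200 = \left(\frac{53}{1111} - 1061\right) + 6200 = - \frac{1178718}{1111} + 6200 = \frac{5709482}{1111}$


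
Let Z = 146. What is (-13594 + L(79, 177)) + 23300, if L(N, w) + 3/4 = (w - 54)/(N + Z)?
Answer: 2911739/300 ≈ 9705.8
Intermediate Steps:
L(N, w) = -¾ + (-54 + w)/(146 + N) (L(N, w) = -¾ + (w - 54)/(N + 146) = -¾ + (-54 + w)/(146 + N))
(-13594 + L(79, 177)) + 23300 = (-13594 + (-654 - 3*79 + 4*177)/(4*(146 + 79))) + 23300 = (-13594 + (¼)*(-654 - 237 + 708)/225) + 23300 = (-13594 + (¼)*(1/225)*(-183)) + 23300 = (-13594 - 61/300) + 23300 = -4078261/300 + 23300 = 2911739/300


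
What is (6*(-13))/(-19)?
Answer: 78/19 ≈ 4.1053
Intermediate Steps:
(6*(-13))/(-19) = -78*(-1/19) = 78/19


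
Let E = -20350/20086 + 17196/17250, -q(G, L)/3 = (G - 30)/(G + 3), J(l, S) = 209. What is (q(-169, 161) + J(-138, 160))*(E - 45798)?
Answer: -4098939075470799/435729250 ≈ -9.4071e+6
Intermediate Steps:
q(G, L) = -3*(-30 + G)/(3 + G) (q(G, L) = -3*(G - 30)/(G + 3) = -3*(-30 + G)/(3 + G))
E = -42717/2624875 (E = -20350*1/20086 + 17196*(1/17250) = -925/913 + 2866/2875 = -42717/2624875 ≈ -0.016274)
(q(-169, 161) + J(-138, 160))*(E - 45798) = (3*(30 - 1*(-169))/(3 - 169) + 209)*(-42717/2624875 - 45798) = (3*(30 + 169)/(-166) + 209)*(-120214067967/2624875) = (3*(-1/166)*199 + 209)*(-120214067967/2624875) = (-597/166 + 209)*(-120214067967/2624875) = (34097/166)*(-120214067967/2624875) = -4098939075470799/435729250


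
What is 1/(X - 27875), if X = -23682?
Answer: -1/51557 ≈ -1.9396e-5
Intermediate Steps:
1/(X - 27875) = 1/(-23682 - 27875) = 1/(-51557) = -1/51557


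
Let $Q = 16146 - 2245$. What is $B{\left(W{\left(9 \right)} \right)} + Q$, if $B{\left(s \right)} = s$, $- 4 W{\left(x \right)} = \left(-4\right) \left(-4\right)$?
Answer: $13897$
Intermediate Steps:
$W{\left(x \right)} = -4$ ($W{\left(x \right)} = - \frac{\left(-4\right) \left(-4\right)}{4} = \left(- \frac{1}{4}\right) 16 = -4$)
$Q = 13901$ ($Q = 16146 - 2245 = 13901$)
$B{\left(W{\left(9 \right)} \right)} + Q = -4 + 13901 = 13897$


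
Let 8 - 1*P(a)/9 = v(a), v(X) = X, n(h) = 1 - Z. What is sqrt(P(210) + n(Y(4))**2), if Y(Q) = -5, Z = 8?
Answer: I*sqrt(1769) ≈ 42.06*I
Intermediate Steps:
n(h) = -7 (n(h) = 1 - 1*8 = 1 - 8 = -7)
P(a) = 72 - 9*a
sqrt(P(210) + n(Y(4))**2) = sqrt((72 - 9*210) + (-7)**2) = sqrt((72 - 1890) + 49) = sqrt(-1818 + 49) = sqrt(-1769) = I*sqrt(1769)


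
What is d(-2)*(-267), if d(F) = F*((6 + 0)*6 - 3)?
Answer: 17622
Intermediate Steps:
d(F) = 33*F (d(F) = F*(6*6 - 3) = F*(36 - 3) = F*33 = 33*F)
d(-2)*(-267) = (33*(-2))*(-267) = -66*(-267) = 17622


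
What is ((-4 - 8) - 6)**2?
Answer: 324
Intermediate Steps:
((-4 - 8) - 6)**2 = (-12 - 6)**2 = (-18)**2 = 324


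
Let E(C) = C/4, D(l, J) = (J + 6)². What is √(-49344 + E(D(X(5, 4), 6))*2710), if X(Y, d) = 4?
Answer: 14*√246 ≈ 219.58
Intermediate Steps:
D(l, J) = (6 + J)²
E(C) = C/4 (E(C) = C*(¼) = C/4)
√(-49344 + E(D(X(5, 4), 6))*2710) = √(-49344 + ((6 + 6)²/4)*2710) = √(-49344 + ((¼)*12²)*2710) = √(-49344 + ((¼)*144)*2710) = √(-49344 + 36*2710) = √(-49344 + 97560) = √48216 = 14*√246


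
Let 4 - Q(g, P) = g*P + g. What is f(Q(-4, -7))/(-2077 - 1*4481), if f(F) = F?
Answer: 10/3279 ≈ 0.0030497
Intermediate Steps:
Q(g, P) = 4 - g - P*g (Q(g, P) = 4 - (g*P + g) = 4 - (P*g + g) = 4 - (g + P*g) = 4 + (-g - P*g) = 4 - g - P*g)
f(Q(-4, -7))/(-2077 - 1*4481) = (4 - 1*(-4) - 1*(-7)*(-4))/(-2077 - 1*4481) = (4 + 4 - 28)/(-2077 - 4481) = -20/(-6558) = -20*(-1/6558) = 10/3279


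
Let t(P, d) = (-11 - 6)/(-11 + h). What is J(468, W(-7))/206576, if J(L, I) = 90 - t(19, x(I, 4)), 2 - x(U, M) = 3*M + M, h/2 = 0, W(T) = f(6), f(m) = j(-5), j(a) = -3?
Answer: 973/2272336 ≈ 0.00042819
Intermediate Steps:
f(m) = -3
W(T) = -3
h = 0 (h = 2*0 = 0)
x(U, M) = 2 - 4*M (x(U, M) = 2 - (3*M + M) = 2 - 4*M)
t(P, d) = 17/11 (t(P, d) = (-11 - 6)/(-11 + 0) = -17/(-11) = -17*(-1/11) = 17/11)
J(L, I) = 973/11 (J(L, I) = 90 - 1*17/11 = 90 - 17/11 = 973/11)
J(468, W(-7))/206576 = (973/11)/206576 = (973/11)*(1/206576) = 973/2272336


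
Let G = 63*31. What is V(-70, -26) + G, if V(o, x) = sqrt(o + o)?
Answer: 1953 + 2*I*sqrt(35) ≈ 1953.0 + 11.832*I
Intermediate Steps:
G = 1953
V(o, x) = sqrt(2)*sqrt(o) (V(o, x) = sqrt(2*o) = sqrt(2)*sqrt(o))
V(-70, -26) + G = sqrt(2)*sqrt(-70) + 1953 = sqrt(2)*(I*sqrt(70)) + 1953 = 2*I*sqrt(35) + 1953 = 1953 + 2*I*sqrt(35)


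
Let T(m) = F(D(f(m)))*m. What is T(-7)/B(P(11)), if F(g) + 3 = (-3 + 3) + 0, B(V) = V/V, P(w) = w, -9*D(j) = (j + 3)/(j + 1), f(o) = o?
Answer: 21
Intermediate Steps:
D(j) = -(3 + j)/(9*(1 + j)) (D(j) = -(j + 3)/(9*(j + 1)) = -(3 + j)/(9*(1 + j)))
B(V) = 1
F(g) = -3 (F(g) = -3 + ((-3 + 3) + 0) = -3 + (0 + 0) = -3 + 0 = -3)
T(m) = -3*m
T(-7)/B(P(11)) = -3*(-7)/1 = 21*1 = 21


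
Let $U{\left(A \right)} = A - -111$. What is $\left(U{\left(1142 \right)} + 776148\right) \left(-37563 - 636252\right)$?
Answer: $-523824454815$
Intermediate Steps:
$U{\left(A \right)} = 111 + A$ ($U{\left(A \right)} = A + 111 = 111 + A$)
$\left(U{\left(1142 \right)} + 776148\right) \left(-37563 - 636252\right) = \left(\left(111 + 1142\right) + 776148\right) \left(-37563 - 636252\right) = \left(1253 + 776148\right) \left(-673815\right) = 777401 \left(-673815\right) = -523824454815$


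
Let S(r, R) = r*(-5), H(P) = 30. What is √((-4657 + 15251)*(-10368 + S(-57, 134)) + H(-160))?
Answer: 6*I*√2967202 ≈ 10335.0*I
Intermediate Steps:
S(r, R) = -5*r
√((-4657 + 15251)*(-10368 + S(-57, 134)) + H(-160)) = √((-4657 + 15251)*(-10368 - 5*(-57)) + 30) = √(10594*(-10368 + 285) + 30) = √(10594*(-10083) + 30) = √(-106819302 + 30) = √(-106819272) = 6*I*√2967202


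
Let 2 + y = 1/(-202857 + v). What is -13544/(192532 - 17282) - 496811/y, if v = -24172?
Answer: 9883264883589827/39786919875 ≈ 2.4841e+5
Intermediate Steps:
y = -454059/227029 (y = -2 + 1/(-202857 - 24172) = -2 + 1/(-227029) = -2 - 1/227029 = -454059/227029 ≈ -2.0000)
-13544/(192532 - 17282) - 496811/y = -13544/(192532 - 17282) - 496811/(-454059/227029) = -13544/175250 - 496811*(-227029/454059) = -13544*1/175250 + 112790504519/454059 = -6772/87625 + 112790504519/454059 = 9883264883589827/39786919875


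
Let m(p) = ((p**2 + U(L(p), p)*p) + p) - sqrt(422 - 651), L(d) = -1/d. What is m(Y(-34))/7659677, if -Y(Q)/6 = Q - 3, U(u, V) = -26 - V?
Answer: -5550/7659677 - I*sqrt(229)/7659677 ≈ -0.00072457 - 1.9756e-6*I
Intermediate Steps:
Y(Q) = 18 - 6*Q (Y(Q) = -6*(Q - 3) = -6*(-3 + Q) = 18 - 6*Q)
m(p) = p + p**2 + p*(-26 - p) - I*sqrt(229) (m(p) = ((p**2 + (-26 - p)*p) + p) - sqrt(422 - 651) = ((p**2 + p*(-26 - p)) + p) - sqrt(-229) = (p + p**2 + p*(-26 - p)) - I*sqrt(229) = p + p**2 + p*(-26 - p) - I*sqrt(229))
m(Y(-34))/7659677 = (-25*(18 - 6*(-34)) - I*sqrt(229))/7659677 = (-25*(18 + 204) - I*sqrt(229))*(1/7659677) = (-25*222 - I*sqrt(229))*(1/7659677) = (-5550 - I*sqrt(229))*(1/7659677) = -5550/7659677 - I*sqrt(229)/7659677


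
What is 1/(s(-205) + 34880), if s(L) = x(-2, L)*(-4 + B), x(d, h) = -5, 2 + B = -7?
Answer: 1/34945 ≈ 2.8616e-5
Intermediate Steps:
B = -9 (B = -2 - 7 = -9)
s(L) = 65 (s(L) = -5*(-4 - 9) = -5*(-13) = 65)
1/(s(-205) + 34880) = 1/(65 + 34880) = 1/34945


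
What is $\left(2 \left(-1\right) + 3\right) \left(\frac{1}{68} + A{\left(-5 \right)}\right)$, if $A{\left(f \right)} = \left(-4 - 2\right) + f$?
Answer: $- \frac{747}{68} \approx -10.985$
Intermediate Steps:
$A{\left(f \right)} = -6 + f$
$\left(2 \left(-1\right) + 3\right) \left(\frac{1}{68} + A{\left(-5 \right)}\right) = \left(2 \left(-1\right) + 3\right) \left(\frac{1}{68} - 11\right) = \left(-2 + 3\right) \left(\frac{1}{68} - 11\right) = 1 \left(- \frac{747}{68}\right) = - \frac{747}{68}$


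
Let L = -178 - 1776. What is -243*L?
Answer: 474822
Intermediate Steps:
L = -1954
-243*L = -243*(-1954) = 474822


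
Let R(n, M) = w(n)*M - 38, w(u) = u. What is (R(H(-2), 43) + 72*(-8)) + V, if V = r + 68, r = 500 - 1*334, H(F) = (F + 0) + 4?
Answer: -294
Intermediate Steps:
H(F) = 4 + F (H(F) = F + 4 = 4 + F)
r = 166 (r = 500 - 334 = 166)
V = 234 (V = 166 + 68 = 234)
R(n, M) = -38 + M*n (R(n, M) = n*M - 38 = M*n - 38 = -38 + M*n)
(R(H(-2), 43) + 72*(-8)) + V = ((-38 + 43*(4 - 2)) + 72*(-8)) + 234 = ((-38 + 43*2) - 576) + 234 = ((-38 + 86) - 576) + 234 = (48 - 576) + 234 = -528 + 234 = -294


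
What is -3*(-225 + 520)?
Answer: -885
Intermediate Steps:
-3*(-225 + 520) = -3*295 = -885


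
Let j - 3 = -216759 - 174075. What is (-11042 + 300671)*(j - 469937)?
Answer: -249303375072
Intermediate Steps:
j = -390831 (j = 3 + (-216759 - 174075) = 3 - 390834 = -390831)
(-11042 + 300671)*(j - 469937) = (-11042 + 300671)*(-390831 - 469937) = 289629*(-860768) = -249303375072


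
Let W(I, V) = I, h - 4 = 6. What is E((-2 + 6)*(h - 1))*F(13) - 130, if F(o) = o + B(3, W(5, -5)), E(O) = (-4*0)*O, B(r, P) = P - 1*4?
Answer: -130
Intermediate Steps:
h = 10 (h = 4 + 6 = 10)
B(r, P) = -4 + P (B(r, P) = P - 4 = -4 + P)
E(O) = 0 (E(O) = 0*O = 0)
F(o) = 1 + o (F(o) = o + (-4 + 5) = o + 1 = 1 + o)
E((-2 + 6)*(h - 1))*F(13) - 130 = 0*(1 + 13) - 130 = 0*14 - 130 = 0 - 130 = -130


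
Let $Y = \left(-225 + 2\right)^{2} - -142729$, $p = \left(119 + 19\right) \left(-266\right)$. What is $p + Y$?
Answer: $155750$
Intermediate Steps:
$p = -36708$ ($p = 138 \left(-266\right) = -36708$)
$Y = 192458$ ($Y = \left(-223\right)^{2} + 142729 = 49729 + 142729 = 192458$)
$p + Y = -36708 + 192458 = 155750$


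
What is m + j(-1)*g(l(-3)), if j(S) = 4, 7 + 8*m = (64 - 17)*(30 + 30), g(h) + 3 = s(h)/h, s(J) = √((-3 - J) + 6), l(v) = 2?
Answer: 2733/8 ≈ 341.63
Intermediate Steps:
s(J) = √(3 - J)
g(h) = -3 + √(3 - h)/h
m = 2813/8 (m = -7/8 + ((64 - 17)*(30 + 30))/8 = -7/8 + (47*60)/8 = -7/8 + (⅛)*2820 = -7/8 + 705/2 = 2813/8 ≈ 351.63)
m + j(-1)*g(l(-3)) = 2813/8 + 4*(-3 + √(3 - 1*2)/2) = 2813/8 + 4*(-3 + √(3 - 2)/2) = 2813/8 + 4*(-3 + √1/2) = 2813/8 + 4*(-3 + (½)*1) = 2813/8 + 4*(-3 + ½) = 2813/8 + 4*(-5/2) = 2813/8 - 10 = 2733/8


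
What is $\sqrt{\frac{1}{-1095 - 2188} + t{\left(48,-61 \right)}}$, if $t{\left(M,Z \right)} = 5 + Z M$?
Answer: $\frac{i \sqrt{642946070}}{469} \approx 54.065 i$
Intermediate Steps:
$t{\left(M,Z \right)} = 5 + M Z$
$\sqrt{\frac{1}{-1095 - 2188} + t{\left(48,-61 \right)}} = \sqrt{\frac{1}{-1095 - 2188} + \left(5 + 48 \left(-61\right)\right)} = \sqrt{\frac{1}{-3283} + \left(5 - 2928\right)} = \sqrt{- \frac{1}{3283} - 2923} = \sqrt{- \frac{9596210}{3283}} = \frac{i \sqrt{642946070}}{469}$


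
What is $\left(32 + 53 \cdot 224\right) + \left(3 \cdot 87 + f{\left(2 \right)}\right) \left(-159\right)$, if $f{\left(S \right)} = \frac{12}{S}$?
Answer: $-30549$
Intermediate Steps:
$\left(32 + 53 \cdot 224\right) + \left(3 \cdot 87 + f{\left(2 \right)}\right) \left(-159\right) = \left(32 + 53 \cdot 224\right) + \left(3 \cdot 87 + \frac{12}{2}\right) \left(-159\right) = \left(32 + 11872\right) + \left(261 + 12 \cdot \frac{1}{2}\right) \left(-159\right) = 11904 + \left(261 + 6\right) \left(-159\right) = 11904 + 267 \left(-159\right) = 11904 - 42453 = -30549$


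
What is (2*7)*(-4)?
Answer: -56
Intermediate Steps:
(2*7)*(-4) = 14*(-4) = -56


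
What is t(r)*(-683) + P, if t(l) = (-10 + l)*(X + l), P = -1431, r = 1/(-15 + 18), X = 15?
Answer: 898243/9 ≈ 99805.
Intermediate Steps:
r = 1/3 ≈ 0.33333
t(l) = (-10 + l)*(15 + l)
t(r)*(-683) + P = (-150 + (1/3)**2 + 5*(1/3))*(-683) - 1431 = (-150 + 1/9 + 5/3)*(-683) - 1431 = -1334/9*(-683) - 1431 = 911122/9 - 1431 = 898243/9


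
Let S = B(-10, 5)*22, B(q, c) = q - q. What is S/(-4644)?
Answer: 0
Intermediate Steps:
B(q, c) = 0
S = 0 (S = 0*22 = 0)
S/(-4644) = 0/(-4644) = 0*(-1/4644) = 0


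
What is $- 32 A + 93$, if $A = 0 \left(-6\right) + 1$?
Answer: $61$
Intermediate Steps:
$A = 1$ ($A = 0 + 1 = 1$)
$- 32 A + 93 = \left(-32\right) 1 + 93 = -32 + 93 = 61$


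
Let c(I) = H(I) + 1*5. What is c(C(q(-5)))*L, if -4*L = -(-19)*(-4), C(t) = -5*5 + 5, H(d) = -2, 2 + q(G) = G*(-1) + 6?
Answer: 57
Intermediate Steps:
q(G) = 4 - G (q(G) = -2 + (G*(-1) + 6) = -2 + (-G + 6) = -2 + (6 - G) = 4 - G)
C(t) = -20 (C(t) = -25 + 5 = -20)
L = 19 (L = -(-19)*(-1*(-4))/4 = -(-19)*4/4 = -1/4*(-76) = 19)
c(I) = 3 (c(I) = -2 + 1*5 = -2 + 5 = 3)
c(C(q(-5)))*L = 3*19 = 57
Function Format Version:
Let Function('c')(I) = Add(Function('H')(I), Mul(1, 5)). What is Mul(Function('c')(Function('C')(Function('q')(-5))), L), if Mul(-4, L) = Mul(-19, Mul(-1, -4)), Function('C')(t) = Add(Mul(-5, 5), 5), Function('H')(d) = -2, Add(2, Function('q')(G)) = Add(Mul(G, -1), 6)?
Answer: 57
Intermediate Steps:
Function('q')(G) = Add(4, Mul(-1, G)) (Function('q')(G) = Add(-2, Add(Mul(G, -1), 6)) = Add(-2, Add(Mul(-1, G), 6)) = Add(-2, Add(6, Mul(-1, G))) = Add(4, Mul(-1, G)))
Function('C')(t) = -20 (Function('C')(t) = Add(-25, 5) = -20)
L = 19 (L = Mul(Rational(-1, 4), Mul(-19, Mul(-1, -4))) = Mul(Rational(-1, 4), Mul(-19, 4)) = Mul(Rational(-1, 4), -76) = 19)
Function('c')(I) = 3 (Function('c')(I) = Add(-2, Mul(1, 5)) = Add(-2, 5) = 3)
Mul(Function('c')(Function('C')(Function('q')(-5))), L) = Mul(3, 19) = 57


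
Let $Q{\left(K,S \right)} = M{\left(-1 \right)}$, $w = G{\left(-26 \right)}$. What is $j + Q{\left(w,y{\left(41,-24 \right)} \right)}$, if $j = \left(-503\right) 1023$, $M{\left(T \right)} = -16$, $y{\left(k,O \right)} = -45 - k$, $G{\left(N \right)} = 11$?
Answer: $-514585$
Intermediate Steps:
$w = 11$
$Q{\left(K,S \right)} = -16$
$j = -514569$
$j + Q{\left(w,y{\left(41,-24 \right)} \right)} = -514569 - 16 = -514585$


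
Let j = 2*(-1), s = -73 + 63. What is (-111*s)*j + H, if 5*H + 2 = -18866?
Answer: -29968/5 ≈ -5993.6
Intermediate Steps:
H = -18868/5 (H = -⅖ + (⅕)*(-18866) = -⅖ - 18866/5 = -18868/5 ≈ -3773.6)
s = -10
j = -2
(-111*s)*j + H = -111*(-10)*(-2) - 18868/5 = 1110*(-2) - 18868/5 = -2220 - 18868/5 = -29968/5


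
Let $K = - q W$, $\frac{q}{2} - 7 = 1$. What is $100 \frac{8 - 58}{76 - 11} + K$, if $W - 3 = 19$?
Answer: $- \frac{5576}{13} \approx -428.92$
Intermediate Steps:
$q = 16$ ($q = 14 + 2 \cdot 1 = 14 + 2 = 16$)
$W = 22$ ($W = 3 + 19 = 22$)
$K = -352$ ($K = \left(-1\right) 16 \cdot 22 = \left(-16\right) 22 = -352$)
$100 \frac{8 - 58}{76 - 11} + K = 100 \frac{8 - 58}{76 - 11} - 352 = 100 \left(- \frac{50}{65}\right) - 352 = 100 \left(\left(-50\right) \frac{1}{65}\right) - 352 = 100 \left(- \frac{10}{13}\right) - 352 = - \frac{1000}{13} - 352 = - \frac{5576}{13}$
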